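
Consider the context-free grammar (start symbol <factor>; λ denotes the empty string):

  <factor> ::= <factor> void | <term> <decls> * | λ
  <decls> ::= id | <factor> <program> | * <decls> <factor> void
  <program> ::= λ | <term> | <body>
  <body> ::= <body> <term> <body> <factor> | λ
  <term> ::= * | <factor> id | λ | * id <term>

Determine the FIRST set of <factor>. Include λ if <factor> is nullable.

From <factor> ::= <factor> void: <factor> nullable, take FIRST(<factor>) ∪ {void} = { *, id, void }.
From <factor> ::= <term> <decls> *: <term>, <decls> nullable, take FIRST(<term>) ∪ FIRST(<decls>) ∪ {*} = { *, id, void }.
<factor> ::= λ contributes λ.
Union: FIRST(<factor>) = { *, id, void, λ }.

{ *, id, void, λ }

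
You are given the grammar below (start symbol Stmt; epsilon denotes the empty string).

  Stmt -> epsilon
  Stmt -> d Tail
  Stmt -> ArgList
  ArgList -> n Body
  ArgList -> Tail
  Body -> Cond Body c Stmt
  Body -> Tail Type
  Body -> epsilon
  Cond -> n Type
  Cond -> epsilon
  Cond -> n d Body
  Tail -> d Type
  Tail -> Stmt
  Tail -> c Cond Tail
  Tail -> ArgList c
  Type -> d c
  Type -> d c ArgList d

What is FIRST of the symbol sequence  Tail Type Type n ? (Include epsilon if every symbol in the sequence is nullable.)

Add FIRST(Tail)\{epsilon} = { c, d, n }; Tail is nullable, continue.
Add FIRST(Type) = { d }; Type is not nullable, stop.

{ c, d, n }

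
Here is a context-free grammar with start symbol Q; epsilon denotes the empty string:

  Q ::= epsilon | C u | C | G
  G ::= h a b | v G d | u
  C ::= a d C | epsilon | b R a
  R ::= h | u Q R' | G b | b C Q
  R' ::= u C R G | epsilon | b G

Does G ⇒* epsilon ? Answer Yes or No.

No

Nullable nonterminals: C, Q, R'.
No production of G has an RHS whose symbols are all nullable, so G is not nullable.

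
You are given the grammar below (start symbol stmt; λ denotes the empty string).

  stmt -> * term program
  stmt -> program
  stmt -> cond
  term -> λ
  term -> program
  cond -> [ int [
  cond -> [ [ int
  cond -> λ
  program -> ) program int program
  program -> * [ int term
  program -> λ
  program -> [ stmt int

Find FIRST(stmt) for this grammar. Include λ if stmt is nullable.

stmt -> * term program contributes {*}.
From stmt -> program: add FIRST(program) = { ), *, [, λ } (including λ since program is nullable).
From stmt -> cond: add FIRST(cond) = { [, λ } (including λ since cond is nullable).
Union: FIRST(stmt) = { ), *, [, λ }.

{ ), *, [, λ }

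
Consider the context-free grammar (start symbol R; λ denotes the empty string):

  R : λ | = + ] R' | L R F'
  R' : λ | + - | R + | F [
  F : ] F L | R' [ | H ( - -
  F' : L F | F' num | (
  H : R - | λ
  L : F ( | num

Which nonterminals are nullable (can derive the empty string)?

{ H, R, R' }

Directly nullable (have an λ-production): R, R', H.
No other nonterminal has a production whose RHS symbols are all nullable.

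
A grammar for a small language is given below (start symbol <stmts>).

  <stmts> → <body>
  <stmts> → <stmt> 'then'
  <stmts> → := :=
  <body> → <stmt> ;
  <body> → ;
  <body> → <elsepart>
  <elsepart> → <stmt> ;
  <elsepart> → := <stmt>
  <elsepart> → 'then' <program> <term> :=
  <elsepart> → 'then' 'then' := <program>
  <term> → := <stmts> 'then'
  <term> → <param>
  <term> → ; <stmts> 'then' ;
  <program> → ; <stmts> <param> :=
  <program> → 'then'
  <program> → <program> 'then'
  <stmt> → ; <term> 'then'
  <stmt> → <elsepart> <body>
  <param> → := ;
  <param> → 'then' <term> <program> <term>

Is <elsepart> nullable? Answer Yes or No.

No nonterminal in this grammar is nullable.
No production of <elsepart> has an RHS whose symbols are all nullable, so <elsepart> is not nullable.

No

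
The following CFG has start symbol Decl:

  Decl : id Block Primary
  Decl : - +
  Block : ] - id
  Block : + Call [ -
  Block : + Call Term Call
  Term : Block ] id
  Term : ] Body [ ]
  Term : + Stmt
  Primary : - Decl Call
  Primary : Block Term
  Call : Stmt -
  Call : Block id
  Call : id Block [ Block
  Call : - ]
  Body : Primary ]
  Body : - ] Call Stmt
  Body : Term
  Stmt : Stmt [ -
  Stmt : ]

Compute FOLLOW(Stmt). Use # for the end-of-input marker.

In Term : + Stmt: Stmt is at the end, add FOLLOW(Term) = { #, +, -, [, ], id }.
In Call : Stmt -: add FIRST(-) = { - }.
In Body : - ] Call Stmt: Stmt is at the end, add FOLLOW(Body) = { [ }.
In Stmt : Stmt [ -: add FIRST([ -) = { [ }.
Union: FOLLOW(Stmt) = { #, +, -, [, ], id }.

{ #, +, -, [, ], id }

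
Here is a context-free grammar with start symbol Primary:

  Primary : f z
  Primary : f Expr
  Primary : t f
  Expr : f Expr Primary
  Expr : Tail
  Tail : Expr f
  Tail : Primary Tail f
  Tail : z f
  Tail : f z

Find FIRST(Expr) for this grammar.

{ f, t, z }

Expr : f Expr Primary contributes {f}.
From Expr : Tail: add FIRST(Tail) = { f, t, z }.
Union: FIRST(Expr) = { f, t, z }.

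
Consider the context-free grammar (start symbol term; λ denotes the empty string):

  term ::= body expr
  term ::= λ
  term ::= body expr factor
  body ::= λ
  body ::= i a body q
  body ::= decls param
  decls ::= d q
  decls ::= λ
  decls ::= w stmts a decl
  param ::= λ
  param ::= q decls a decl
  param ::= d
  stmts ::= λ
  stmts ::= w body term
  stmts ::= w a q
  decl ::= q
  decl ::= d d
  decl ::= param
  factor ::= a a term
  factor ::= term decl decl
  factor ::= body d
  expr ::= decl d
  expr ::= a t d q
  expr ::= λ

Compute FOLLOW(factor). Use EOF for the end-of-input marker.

In term ::= body expr factor: factor is at the end, add FOLLOW(term) = { EOF, a, d, q }.
Union: FOLLOW(factor) = { EOF, a, d, q }.

{ EOF, a, d, q }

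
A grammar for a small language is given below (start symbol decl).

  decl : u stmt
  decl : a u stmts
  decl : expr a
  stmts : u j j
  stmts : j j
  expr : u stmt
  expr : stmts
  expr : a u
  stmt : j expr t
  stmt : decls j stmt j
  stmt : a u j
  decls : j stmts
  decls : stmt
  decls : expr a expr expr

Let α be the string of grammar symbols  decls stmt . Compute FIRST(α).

{ a, j, u }

Add FIRST(decls) = { a, j, u }; decls is not nullable, stop.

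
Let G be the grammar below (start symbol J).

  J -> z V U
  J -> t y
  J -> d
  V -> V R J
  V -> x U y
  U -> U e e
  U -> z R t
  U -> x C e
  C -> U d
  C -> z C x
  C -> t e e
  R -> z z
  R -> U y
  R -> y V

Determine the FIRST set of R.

{ x, y, z }

R -> z z contributes {z}.
From R -> U y: add FIRST(U) = { x, z }.
R -> y V contributes {y}.
Union: FIRST(R) = { x, y, z }.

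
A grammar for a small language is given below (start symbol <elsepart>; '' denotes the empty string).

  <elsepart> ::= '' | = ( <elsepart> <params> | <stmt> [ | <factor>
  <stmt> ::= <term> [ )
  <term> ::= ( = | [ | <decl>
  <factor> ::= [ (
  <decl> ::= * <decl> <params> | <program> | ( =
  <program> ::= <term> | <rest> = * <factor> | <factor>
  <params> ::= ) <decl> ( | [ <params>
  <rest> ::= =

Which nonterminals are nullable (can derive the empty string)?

Directly nullable (have an ''-production): <elsepart>.
No other nonterminal has a production whose RHS symbols are all nullable.

{ <elsepart> }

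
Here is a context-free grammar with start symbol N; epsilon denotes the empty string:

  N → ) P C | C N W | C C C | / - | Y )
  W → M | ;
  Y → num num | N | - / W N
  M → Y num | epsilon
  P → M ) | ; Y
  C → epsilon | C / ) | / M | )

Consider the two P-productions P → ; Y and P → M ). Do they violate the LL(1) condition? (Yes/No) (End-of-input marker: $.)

Yes

FIRST(; Y) = { ; } and FIRST(M )) = { ), -, /, ;, num }.
Both contain ;, so the two alternatives are not disjoint — LL(1) conflict.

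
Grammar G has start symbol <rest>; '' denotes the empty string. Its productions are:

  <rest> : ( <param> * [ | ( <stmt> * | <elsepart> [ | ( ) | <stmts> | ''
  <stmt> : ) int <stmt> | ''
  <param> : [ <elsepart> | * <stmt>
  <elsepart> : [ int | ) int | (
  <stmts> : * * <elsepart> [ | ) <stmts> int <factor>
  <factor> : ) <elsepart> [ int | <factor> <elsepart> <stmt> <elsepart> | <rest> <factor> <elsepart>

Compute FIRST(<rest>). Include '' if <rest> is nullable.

{ (, ), *, [, '' }

<rest> : ( <param> * [ contributes {(}.
<rest> : ( <stmt> * contributes {(}.
From <rest> : <elsepart> [: add FIRST(<elsepart>) = { (, ), [ }.
<rest> : ( ) contributes {(}.
From <rest> : <stmts>: add FIRST(<stmts>) = { ), * }.
<rest> : '' contributes ''.
Union: FIRST(<rest>) = { (, ), *, [, '' }.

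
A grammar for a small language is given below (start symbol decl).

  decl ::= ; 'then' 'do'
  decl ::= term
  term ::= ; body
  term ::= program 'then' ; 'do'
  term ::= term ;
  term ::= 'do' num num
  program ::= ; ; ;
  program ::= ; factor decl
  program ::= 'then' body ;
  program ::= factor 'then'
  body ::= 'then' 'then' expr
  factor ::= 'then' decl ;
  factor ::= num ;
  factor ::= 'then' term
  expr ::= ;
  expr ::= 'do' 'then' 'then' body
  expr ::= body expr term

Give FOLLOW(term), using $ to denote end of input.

{ $, 'do', 'then', ;, num }

In decl ::= term: term is at the end, add FOLLOW(decl) = { $, 'then', ; }.
In term ::= term ;: add FIRST(;) = { ; }.
In factor ::= 'then' term: term is at the end, add FOLLOW(factor) = { 'do', 'then', ;, num }.
In expr ::= body expr term: term is at the end, add FOLLOW(expr) = { $, 'do', 'then', ;, num }.
Union: FOLLOW(term) = { $, 'do', 'then', ;, num }.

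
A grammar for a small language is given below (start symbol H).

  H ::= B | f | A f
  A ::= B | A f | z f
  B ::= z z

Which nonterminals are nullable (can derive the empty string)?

{ } (none)

No nonterminal has an empty production or an RHS whose symbols are all nullable.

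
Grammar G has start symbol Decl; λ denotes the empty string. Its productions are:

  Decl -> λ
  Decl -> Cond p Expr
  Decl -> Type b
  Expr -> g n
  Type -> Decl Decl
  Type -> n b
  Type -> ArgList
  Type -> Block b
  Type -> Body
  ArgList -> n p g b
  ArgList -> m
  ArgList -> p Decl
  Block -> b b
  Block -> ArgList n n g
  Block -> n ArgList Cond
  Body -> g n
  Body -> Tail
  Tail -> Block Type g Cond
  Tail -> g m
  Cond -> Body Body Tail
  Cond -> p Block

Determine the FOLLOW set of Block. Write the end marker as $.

In Type -> Block b: add FIRST(b) = { b }.
In Tail -> Block Type g Cond: add FIRST(Type g Cond) = { b, g, m, n, p }.
In Cond -> p Block: Block is at the end, add FOLLOW(Cond) = { b, g, m, n, p }.
Union: FOLLOW(Block) = { b, g, m, n, p }.

{ b, g, m, n, p }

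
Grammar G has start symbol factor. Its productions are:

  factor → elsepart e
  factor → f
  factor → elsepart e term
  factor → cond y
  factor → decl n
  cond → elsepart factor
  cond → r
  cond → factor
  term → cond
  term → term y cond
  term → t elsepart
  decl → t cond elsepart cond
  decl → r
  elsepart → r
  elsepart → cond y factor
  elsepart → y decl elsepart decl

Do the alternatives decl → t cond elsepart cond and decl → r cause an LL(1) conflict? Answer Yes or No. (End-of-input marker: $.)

No

FIRST(t cond elsepart cond) = { t } and FIRST(r) = { r }.
The FIRST sets are disjoint and neither alternative is nullable — no conflict.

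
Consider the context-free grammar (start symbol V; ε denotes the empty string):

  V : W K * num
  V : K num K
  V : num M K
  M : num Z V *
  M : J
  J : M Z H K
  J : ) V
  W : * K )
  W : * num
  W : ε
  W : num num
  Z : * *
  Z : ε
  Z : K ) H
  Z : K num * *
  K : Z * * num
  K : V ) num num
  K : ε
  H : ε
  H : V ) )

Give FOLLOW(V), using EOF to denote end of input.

{ EOF, ), *, num }

V is the start symbol, so EOF ∈ FOLLOW(V).
In M : num Z V *: add FIRST(*) = { * }.
In J : ) V: V is at the end, add FOLLOW(J) = { EOF, ), *, num }.
In K : V ) num num: add FIRST() num num) = { ) }.
In H : V ) ): add FIRST() )) = { ) }.
Union: FOLLOW(V) = { EOF, ), *, num }.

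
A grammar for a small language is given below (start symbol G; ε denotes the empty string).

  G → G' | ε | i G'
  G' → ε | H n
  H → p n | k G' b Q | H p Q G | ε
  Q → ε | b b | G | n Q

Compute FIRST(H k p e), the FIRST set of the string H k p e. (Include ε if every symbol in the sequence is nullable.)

{ k, p }

Add FIRST(H)\{ε} = { k, p }; H is nullable, continue.
k is a terminal; add {k} and stop.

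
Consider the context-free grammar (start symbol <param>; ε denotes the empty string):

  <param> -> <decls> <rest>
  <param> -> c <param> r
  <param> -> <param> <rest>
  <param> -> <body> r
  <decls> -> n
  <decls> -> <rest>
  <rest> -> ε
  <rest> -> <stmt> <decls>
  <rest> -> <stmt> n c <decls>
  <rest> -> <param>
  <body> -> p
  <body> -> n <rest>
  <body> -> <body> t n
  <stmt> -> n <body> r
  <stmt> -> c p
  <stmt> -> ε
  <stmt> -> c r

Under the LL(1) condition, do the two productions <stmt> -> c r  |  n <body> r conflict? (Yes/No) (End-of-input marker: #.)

No

FIRST(c r) = { c } and FIRST(n <body> r) = { n }.
The FIRST sets are disjoint and neither alternative is nullable — no conflict.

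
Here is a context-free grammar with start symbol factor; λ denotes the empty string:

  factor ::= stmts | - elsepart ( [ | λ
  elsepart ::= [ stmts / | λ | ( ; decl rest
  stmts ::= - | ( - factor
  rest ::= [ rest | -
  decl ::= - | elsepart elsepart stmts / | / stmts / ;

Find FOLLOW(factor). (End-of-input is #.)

factor is the start symbol, so # ∈ FOLLOW(factor).
In stmts ::= ( - factor: factor is at the end, add FOLLOW(stmts) = { #, / }.
Union: FOLLOW(factor) = { #, / }.

{ #, / }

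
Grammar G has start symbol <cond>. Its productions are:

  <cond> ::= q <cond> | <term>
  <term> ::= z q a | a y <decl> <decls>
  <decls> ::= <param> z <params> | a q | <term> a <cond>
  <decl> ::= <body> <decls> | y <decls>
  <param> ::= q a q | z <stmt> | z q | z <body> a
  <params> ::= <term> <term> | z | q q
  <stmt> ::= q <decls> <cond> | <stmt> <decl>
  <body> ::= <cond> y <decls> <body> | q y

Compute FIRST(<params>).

{ a, q, z }

From <params> ::= <term> <term>: add FIRST(<term>) = { a, z }.
<params> ::= z contributes {z}.
<params> ::= q q contributes {q}.
Union: FIRST(<params>) = { a, q, z }.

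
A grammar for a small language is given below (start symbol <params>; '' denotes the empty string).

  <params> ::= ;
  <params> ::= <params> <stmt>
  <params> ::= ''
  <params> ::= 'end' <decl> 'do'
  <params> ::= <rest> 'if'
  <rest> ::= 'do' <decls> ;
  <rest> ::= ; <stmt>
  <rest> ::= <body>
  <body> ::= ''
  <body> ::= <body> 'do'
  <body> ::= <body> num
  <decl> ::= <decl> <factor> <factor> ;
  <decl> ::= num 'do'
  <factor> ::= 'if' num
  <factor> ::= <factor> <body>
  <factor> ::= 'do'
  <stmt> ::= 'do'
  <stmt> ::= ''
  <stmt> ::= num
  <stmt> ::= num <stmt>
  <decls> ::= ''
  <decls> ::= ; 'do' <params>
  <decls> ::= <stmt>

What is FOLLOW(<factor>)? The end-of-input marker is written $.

{ 'do', 'if', ;, num }

In <decl> ::= <decl> <factor> <factor> ;: add FIRST(<factor> ;) = { 'do', 'if' }.
In <decl> ::= <decl> <factor> <factor> ;: add FIRST(;) = { ; }.
In <factor> ::= <factor> <body>: add FIRST(<body>)\{''} = { 'do', num }.
  Since <body> is nullable, also add FOLLOW(<factor>) = { 'do', 'if', ;, num }.
Union: FOLLOW(<factor>) = { 'do', 'if', ;, num }.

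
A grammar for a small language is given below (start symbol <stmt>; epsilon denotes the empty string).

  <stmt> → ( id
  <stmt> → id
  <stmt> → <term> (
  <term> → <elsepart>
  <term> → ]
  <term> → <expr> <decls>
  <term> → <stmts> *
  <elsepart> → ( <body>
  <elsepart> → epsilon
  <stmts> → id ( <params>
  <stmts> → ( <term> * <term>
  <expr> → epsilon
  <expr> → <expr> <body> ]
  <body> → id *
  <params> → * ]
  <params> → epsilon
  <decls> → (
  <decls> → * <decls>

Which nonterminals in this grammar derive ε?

Directly nullable (have an epsilon-production): <elsepart>, <expr>, <params>.
<term> → <elsepart> with every symbol nullable, so <term> is nullable.
No other nonterminal has a production whose RHS symbols are all nullable.

{ <elsepart>, <expr>, <params>, <term> }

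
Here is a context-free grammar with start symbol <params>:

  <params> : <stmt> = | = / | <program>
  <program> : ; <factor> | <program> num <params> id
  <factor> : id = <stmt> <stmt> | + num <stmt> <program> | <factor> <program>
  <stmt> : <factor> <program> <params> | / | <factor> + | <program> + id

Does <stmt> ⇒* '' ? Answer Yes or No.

No nonterminal in this grammar is nullable.
No production of <stmt> has an RHS whose symbols are all nullable, so <stmt> is not nullable.

No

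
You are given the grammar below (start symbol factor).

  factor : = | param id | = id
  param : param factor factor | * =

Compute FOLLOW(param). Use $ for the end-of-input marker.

{ *, =, id }

In factor : param id: add FIRST(id) = { id }.
In param : param factor factor: add FIRST(factor factor) = { *, = }.
Union: FOLLOW(param) = { *, =, id }.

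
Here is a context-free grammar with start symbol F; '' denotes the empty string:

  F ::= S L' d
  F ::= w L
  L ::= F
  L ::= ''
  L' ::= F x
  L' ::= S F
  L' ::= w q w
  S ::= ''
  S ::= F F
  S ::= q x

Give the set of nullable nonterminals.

Directly nullable (have an ''-production): L, S.
No other nonterminal has a production whose RHS symbols are all nullable.

{ L, S }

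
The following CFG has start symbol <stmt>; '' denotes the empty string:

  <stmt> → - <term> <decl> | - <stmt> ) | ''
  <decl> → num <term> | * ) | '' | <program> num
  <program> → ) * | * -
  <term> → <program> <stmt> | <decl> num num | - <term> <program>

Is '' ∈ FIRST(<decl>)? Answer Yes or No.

Yes

<decl> has an ''-production, so <decl> ⇒ ''.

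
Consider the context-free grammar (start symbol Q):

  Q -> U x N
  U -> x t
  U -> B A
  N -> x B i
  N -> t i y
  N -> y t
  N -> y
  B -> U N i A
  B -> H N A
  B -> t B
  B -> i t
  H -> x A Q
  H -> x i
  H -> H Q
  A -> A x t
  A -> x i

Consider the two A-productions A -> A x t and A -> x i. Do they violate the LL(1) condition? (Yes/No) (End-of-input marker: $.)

FIRST(A x t) = { x } and FIRST(x i) = { x }.
Both contain x, so the two alternatives are not disjoint — LL(1) conflict.

Yes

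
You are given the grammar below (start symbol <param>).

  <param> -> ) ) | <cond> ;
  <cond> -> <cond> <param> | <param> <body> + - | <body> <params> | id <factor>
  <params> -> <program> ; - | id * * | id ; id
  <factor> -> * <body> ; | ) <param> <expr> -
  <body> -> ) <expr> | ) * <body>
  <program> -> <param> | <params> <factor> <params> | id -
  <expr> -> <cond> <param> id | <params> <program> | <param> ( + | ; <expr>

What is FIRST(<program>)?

{ ), id }

From <program> -> <param>: add FIRST(<param>) = { ), id }.
From <program> -> <params> <factor> <params>: add FIRST(<params>) = { ), id }.
<program> -> id - contributes {id}.
Union: FIRST(<program>) = { ), id }.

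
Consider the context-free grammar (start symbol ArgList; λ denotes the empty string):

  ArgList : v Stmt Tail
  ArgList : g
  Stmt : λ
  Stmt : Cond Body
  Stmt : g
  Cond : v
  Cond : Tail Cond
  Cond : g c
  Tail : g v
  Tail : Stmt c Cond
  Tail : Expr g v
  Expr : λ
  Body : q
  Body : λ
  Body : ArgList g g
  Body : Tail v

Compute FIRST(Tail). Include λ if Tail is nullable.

{ c, g, v }

Tail : g v contributes {g}.
From Tail : Stmt c Cond: Stmt nullable, take FIRST(Stmt) ∪ {c} = { c, g, v }.
From Tail : Expr g v: Expr nullable, take FIRST(Expr) ∪ {g} = { g }.
Union: FIRST(Tail) = { c, g, v }.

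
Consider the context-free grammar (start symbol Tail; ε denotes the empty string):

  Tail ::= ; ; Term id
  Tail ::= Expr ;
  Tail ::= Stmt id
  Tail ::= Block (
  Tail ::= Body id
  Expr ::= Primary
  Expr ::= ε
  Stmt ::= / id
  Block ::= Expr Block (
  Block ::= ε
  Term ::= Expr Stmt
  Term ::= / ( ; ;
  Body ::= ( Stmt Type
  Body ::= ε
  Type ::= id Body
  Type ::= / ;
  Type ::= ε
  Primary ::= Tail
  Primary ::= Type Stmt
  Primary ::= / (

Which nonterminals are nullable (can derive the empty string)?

{ Block, Body, Expr, Type }

Directly nullable (have an ε-production): Expr, Block, Body, Type.
No other nonterminal has a production whose RHS symbols are all nullable.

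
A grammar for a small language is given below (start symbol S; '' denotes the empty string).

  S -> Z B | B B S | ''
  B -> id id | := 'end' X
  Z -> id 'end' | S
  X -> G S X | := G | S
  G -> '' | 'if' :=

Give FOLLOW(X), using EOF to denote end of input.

{ EOF, 'if', :=, id }

In B -> := 'end' X: X is at the end, add FOLLOW(B) = { EOF, 'if', :=, id }.
In X -> G S X: X is at the end, add FOLLOW(X) = { EOF, 'if', :=, id }.
Union: FOLLOW(X) = { EOF, 'if', :=, id }.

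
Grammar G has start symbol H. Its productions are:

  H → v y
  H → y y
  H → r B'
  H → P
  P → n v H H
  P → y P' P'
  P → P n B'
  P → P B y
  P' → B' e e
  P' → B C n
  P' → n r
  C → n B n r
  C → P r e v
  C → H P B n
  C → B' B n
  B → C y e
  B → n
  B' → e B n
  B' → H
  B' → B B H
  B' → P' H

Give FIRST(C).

C → n B n r contributes {n}.
From C → P r e v: add FIRST(P) = { n, y }.
From C → H P B n: add FIRST(H) = { n, r, v, y }.
From C → B' B n: add FIRST(B') = { e, n, r, v, y }.
Union: FIRST(C) = { e, n, r, v, y }.

{ e, n, r, v, y }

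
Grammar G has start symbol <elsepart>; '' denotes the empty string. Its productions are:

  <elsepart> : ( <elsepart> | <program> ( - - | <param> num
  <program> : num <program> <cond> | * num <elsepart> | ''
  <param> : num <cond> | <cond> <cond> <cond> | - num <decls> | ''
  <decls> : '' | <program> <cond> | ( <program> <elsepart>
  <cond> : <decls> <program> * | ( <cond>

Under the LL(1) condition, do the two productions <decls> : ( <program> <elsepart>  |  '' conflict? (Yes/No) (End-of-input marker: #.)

No

FIRST(( <program> <elsepart>) = { ( } and FIRST('') = { '' }.
The second is nullable but FOLLOW(<decls>) = { *, num } is disjoint from FIRST of the first.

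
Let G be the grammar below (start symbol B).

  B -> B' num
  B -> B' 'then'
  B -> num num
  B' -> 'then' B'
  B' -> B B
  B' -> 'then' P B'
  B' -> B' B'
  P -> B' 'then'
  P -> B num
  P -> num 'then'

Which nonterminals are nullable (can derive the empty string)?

{ } (none)

No nonterminal has an empty production or an RHS whose symbols are all nullable.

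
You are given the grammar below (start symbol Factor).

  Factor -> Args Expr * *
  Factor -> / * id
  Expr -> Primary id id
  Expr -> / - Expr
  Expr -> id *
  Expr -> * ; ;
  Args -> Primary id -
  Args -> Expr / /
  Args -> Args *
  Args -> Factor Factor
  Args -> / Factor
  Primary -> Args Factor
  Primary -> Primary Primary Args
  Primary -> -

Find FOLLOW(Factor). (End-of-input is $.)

Factor is the start symbol, so $ ∈ FOLLOW(Factor).
In Args -> Factor Factor: add FIRST(Factor) = { *, -, /, id }.
In Args -> Factor Factor: Factor is at the end, add FOLLOW(Args) = { *, -, /, id }.
In Args -> / Factor: Factor is at the end, add FOLLOW(Args) = { *, -, /, id }.
In Primary -> Args Factor: Factor is at the end, add FOLLOW(Primary) = { *, -, /, id }.
Union: FOLLOW(Factor) = { $, *, -, /, id }.

{ $, *, -, /, id }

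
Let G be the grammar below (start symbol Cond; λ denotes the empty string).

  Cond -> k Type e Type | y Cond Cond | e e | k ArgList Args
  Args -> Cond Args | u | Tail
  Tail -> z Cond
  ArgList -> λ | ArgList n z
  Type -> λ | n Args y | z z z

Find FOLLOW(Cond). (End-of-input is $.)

{ $, e, k, u, y, z }

Cond is the start symbol, so $ ∈ FOLLOW(Cond).
In Cond -> y Cond Cond: add FIRST(Cond) = { e, k, y }.
In Cond -> y Cond Cond: Cond is at the end, add FOLLOW(Cond) = { $, e, k, u, y, z }.
In Args -> Cond Args: add FIRST(Args) = { e, k, u, y, z }.
In Tail -> z Cond: Cond is at the end, add FOLLOW(Tail) = { $, e, k, u, y, z }.
Union: FOLLOW(Cond) = { $, e, k, u, y, z }.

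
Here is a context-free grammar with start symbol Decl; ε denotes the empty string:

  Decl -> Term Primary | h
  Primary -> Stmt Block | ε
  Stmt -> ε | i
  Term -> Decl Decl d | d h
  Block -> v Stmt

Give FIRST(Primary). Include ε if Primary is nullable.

{ i, v, ε }

From Primary -> Stmt Block: Stmt nullable, take FIRST(Stmt) ∪ FIRST(Block) = { i, v }.
Primary -> ε contributes ε.
Union: FIRST(Primary) = { i, v, ε }.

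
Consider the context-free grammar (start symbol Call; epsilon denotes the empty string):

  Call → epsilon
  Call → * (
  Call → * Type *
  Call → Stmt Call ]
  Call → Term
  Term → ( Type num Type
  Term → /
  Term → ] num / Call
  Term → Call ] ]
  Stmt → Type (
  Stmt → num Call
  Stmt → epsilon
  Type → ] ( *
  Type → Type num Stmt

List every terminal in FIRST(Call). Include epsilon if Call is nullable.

Call → epsilon contributes epsilon.
Call → * ( contributes {*}.
Call → * Type * contributes {*}.
From Call → Stmt Call ]: Stmt, Call nullable, take FIRST(Stmt) ∪ FIRST(Call) ∪ {]} = { (, *, /, ], num }.
From Call → Term: add FIRST(Term) = { (, *, /, ], num }.
Union: FIRST(Call) = { (, *, /, ], num, epsilon }.

{ (, *, /, ], num, epsilon }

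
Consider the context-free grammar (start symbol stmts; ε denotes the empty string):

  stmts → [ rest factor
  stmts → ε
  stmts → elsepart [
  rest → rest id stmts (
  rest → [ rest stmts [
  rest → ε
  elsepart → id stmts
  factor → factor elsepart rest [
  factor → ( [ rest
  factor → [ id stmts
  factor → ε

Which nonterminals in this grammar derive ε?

{ factor, rest, stmts }

Directly nullable (have an ε-production): stmts, rest, factor.
No other nonterminal has a production whose RHS symbols are all nullable.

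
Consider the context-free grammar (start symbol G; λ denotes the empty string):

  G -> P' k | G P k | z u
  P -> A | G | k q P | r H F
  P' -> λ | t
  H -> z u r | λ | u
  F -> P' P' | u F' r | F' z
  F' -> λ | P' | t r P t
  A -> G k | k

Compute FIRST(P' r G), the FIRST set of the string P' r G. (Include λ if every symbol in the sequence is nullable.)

Add FIRST(P')\{λ} = { t }; P' is nullable, continue.
r is a terminal; add {r} and stop.

{ r, t }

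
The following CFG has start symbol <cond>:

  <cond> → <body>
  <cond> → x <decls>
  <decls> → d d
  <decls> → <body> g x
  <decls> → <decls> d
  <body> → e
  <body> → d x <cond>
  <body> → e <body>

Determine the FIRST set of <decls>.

<decls> → d d contributes {d}.
From <decls> → <body> g x: add FIRST(<body>) = { d, e }.
From <decls> → <decls> d: add FIRST(<decls>) = { d, e }.
Union: FIRST(<decls>) = { d, e }.

{ d, e }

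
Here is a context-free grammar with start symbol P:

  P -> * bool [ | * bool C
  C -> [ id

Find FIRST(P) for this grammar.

P -> * bool [ contributes {*}.
P -> * bool C contributes {*}.
Union: FIRST(P) = { * }.

{ * }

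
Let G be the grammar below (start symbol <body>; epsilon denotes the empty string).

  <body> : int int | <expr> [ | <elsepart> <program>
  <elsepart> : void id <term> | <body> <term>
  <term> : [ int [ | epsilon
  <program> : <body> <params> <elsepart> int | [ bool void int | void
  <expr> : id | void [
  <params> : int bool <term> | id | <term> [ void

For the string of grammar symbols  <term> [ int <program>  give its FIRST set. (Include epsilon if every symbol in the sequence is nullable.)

{ [ }

Add FIRST(<term>)\{epsilon} = { [ }; <term> is nullable, continue.
[ is a terminal; add {[} and stop.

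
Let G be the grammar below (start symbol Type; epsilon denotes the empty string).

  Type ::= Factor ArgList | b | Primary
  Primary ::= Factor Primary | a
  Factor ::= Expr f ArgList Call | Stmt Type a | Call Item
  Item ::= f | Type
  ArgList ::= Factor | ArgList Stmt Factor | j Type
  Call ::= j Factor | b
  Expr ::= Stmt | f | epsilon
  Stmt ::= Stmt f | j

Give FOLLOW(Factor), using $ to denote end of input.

In Type ::= Factor ArgList: add FIRST(ArgList) = { b, f, j }.
In Primary ::= Factor Primary: add FIRST(Primary) = { a, b, f, j }.
In ArgList ::= Factor: Factor is at the end, add FOLLOW(ArgList) = { $, a, b, f, j }.
In ArgList ::= ArgList Stmt Factor: Factor is at the end, add FOLLOW(ArgList) = { $, a, b, f, j }.
In Call ::= j Factor: Factor is at the end, add FOLLOW(Call) = { $, a, b, f, j }.
Union: FOLLOW(Factor) = { $, a, b, f, j }.

{ $, a, b, f, j }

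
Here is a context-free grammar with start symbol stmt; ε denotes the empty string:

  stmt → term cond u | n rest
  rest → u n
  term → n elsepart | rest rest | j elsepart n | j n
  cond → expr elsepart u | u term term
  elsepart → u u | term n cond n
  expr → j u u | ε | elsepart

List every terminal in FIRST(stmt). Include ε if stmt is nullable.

{ j, n, u }

From stmt → term cond u: add FIRST(term) = { j, n, u }.
stmt → n rest contributes {n}.
Union: FIRST(stmt) = { j, n, u }.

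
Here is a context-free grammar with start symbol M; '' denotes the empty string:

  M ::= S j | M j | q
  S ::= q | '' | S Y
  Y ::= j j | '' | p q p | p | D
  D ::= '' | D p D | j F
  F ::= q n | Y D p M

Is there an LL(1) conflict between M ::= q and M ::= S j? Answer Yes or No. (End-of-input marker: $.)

FIRST(q) = { q } and FIRST(S j) = { j, p, q }.
Both contain q, so the two alternatives are not disjoint — LL(1) conflict.

Yes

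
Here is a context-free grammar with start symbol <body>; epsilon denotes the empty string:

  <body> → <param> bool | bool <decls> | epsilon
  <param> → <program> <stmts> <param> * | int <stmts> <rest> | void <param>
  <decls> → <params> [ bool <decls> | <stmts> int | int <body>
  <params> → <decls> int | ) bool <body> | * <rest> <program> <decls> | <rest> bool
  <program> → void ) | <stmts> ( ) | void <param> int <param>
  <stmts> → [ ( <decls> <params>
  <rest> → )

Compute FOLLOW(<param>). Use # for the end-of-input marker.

In <body> → <param> bool: add FIRST(bool) = { bool }.
In <param> → <program> <stmts> <param> *: add FIRST(*) = { * }.
In <param> → void <param>: <param> is at the end, add FOLLOW(<param>) = { ), *, [, bool, int }.
In <program> → void <param> int <param>: add FIRST(int <param>) = { int }.
In <program> → void <param> int <param>: <param> is at the end, add FOLLOW(<program>) = { ), *, [, int }.
Union: FOLLOW(<param>) = { ), *, [, bool, int }.

{ ), *, [, bool, int }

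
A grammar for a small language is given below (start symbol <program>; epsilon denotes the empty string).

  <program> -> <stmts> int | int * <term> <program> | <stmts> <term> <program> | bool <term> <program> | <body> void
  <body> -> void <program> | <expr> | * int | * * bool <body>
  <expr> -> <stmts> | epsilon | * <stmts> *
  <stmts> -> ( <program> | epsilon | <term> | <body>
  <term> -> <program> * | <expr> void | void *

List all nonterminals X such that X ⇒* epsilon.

{ <body>, <expr>, <stmts> }

Directly nullable (have an epsilon-production): <expr>, <stmts>.
<body> -> <expr> with every symbol nullable, so <body> is nullable.
No other nonterminal has a production whose RHS symbols are all nullable.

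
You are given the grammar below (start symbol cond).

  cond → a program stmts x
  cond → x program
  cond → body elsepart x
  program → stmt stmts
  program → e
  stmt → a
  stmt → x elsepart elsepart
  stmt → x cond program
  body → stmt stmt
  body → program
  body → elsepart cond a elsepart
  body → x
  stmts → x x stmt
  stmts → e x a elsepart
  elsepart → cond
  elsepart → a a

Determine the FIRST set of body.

{ a, e, x }

From body → stmt stmt: add FIRST(stmt) = { a, x }.
From body → program: add FIRST(program) = { a, e, x }.
From body → elsepart cond a elsepart: add FIRST(elsepart) = { a, e, x }.
body → x contributes {x}.
Union: FIRST(body) = { a, e, x }.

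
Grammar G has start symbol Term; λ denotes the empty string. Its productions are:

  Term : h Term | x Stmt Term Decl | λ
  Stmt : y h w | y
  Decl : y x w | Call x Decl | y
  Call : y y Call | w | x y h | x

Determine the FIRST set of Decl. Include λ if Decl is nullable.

{ w, x, y }

Decl : y x w contributes {y}.
From Decl : Call x Decl: add FIRST(Call) = { w, x, y }.
Decl : y contributes {y}.
Union: FIRST(Decl) = { w, x, y }.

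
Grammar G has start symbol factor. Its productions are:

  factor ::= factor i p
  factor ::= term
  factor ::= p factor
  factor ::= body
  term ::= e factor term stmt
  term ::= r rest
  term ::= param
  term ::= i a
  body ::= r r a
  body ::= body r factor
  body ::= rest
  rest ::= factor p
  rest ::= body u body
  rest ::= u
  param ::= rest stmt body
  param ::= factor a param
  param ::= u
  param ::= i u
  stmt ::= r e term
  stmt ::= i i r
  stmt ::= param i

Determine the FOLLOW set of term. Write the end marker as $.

{ $, a, e, i, p, r, u }

In factor ::= term: term is at the end, add FOLLOW(factor) = { $, a, e, i, p, r, u }.
In term ::= e factor term stmt: add FIRST(stmt) = { e, i, p, r, u }.
In stmt ::= r e term: term is at the end, add FOLLOW(stmt) = { $, a, e, i, p, r, u }.
Union: FOLLOW(term) = { $, a, e, i, p, r, u }.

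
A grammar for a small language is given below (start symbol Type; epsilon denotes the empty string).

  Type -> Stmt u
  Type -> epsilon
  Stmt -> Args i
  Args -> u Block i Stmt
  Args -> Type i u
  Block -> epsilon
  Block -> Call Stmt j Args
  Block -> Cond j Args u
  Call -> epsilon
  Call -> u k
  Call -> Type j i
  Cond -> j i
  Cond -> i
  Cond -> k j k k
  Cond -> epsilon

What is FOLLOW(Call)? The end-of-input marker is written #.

{ i, u }

In Block -> Call Stmt j Args: add FIRST(Stmt j Args) = { i, u }.
Union: FOLLOW(Call) = { i, u }.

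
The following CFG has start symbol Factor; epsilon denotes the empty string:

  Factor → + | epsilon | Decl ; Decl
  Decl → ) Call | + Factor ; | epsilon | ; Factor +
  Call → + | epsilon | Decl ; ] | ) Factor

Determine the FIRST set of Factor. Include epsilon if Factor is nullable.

Factor → + contributes {+}.
Factor → epsilon contributes epsilon.
From Factor → Decl ; Decl: Decl nullable, take FIRST(Decl) ∪ {;} = { ), +, ; }.
Union: FIRST(Factor) = { ), +, ;, epsilon }.

{ ), +, ;, epsilon }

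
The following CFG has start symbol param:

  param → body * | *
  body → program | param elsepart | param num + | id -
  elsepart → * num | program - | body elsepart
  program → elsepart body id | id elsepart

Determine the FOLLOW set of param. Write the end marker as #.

param is the start symbol, so # ∈ FOLLOW(param).
In body → param elsepart: add FIRST(elsepart) = { *, id }.
In body → param num +: add FIRST(num +) = { num }.
Union: FOLLOW(param) = { #, *, id, num }.

{ #, *, id, num }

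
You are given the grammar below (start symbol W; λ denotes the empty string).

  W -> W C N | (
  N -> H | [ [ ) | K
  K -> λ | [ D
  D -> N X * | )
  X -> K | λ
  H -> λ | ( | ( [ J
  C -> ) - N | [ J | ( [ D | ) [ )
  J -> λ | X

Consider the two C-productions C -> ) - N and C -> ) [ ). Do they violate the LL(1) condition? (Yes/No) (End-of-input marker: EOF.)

FIRST() - N) = { ) } and FIRST() [ )) = { ) }.
Both contain ), so the two alternatives are not disjoint — LL(1) conflict.

Yes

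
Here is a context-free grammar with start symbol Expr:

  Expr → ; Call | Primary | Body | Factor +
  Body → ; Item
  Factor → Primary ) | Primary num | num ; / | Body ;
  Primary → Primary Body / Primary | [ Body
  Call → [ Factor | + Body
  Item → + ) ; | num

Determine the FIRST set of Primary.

{ [ }

From Primary → Primary Body / Primary: add FIRST(Primary) = { [ }.
Primary → [ Body contributes {[}.
Union: FIRST(Primary) = { [ }.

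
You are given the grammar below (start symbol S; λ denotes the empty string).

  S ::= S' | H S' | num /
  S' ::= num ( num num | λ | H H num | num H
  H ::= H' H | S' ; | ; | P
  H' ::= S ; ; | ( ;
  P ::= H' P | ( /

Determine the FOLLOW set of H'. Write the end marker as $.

{ (, ;, num }

In H ::= H' H: add FIRST(H) = { (, ;, num }.
In P ::= H' P: add FIRST(P) = { (, ;, num }.
Union: FOLLOW(H') = { (, ;, num }.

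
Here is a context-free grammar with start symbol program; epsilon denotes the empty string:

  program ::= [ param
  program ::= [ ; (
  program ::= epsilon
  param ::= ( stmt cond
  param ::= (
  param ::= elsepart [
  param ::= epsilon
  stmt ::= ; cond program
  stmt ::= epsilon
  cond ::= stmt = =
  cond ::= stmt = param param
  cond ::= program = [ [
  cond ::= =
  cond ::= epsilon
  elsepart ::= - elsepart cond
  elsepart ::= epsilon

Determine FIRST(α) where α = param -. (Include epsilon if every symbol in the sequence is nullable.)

Add FIRST(param)\{epsilon} = { (, -, [ }; param is nullable, continue.
- is a terminal; add {-} and stop.

{ (, -, [ }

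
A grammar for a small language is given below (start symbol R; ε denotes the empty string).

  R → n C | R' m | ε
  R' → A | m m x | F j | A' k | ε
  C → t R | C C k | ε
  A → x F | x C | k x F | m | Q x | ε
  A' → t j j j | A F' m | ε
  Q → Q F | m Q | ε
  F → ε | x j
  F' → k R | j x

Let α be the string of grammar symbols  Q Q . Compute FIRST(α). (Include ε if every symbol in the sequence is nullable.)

{ m, x, ε }

Add FIRST(Q)\{ε} = { m, x }; Q is nullable, continue.
Add FIRST(Q)\{ε} = { m, x }; Q is nullable, continue.
Every symbol is nullable, so include ε.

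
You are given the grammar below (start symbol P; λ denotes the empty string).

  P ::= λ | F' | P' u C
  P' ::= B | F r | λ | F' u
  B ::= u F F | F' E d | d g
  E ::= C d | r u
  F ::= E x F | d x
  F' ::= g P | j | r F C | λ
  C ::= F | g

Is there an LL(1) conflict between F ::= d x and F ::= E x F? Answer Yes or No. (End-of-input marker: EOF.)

FIRST(d x) = { d } and FIRST(E x F) = { d, g, r }.
Both contain d, so the two alternatives are not disjoint — LL(1) conflict.

Yes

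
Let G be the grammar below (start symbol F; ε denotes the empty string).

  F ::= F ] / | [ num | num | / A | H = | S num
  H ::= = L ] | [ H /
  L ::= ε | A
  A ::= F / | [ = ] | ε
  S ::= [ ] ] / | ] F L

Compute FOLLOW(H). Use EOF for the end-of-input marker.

{ /, = }

In F ::= H =: add FIRST(=) = { = }.
In H ::= [ H /: add FIRST(/) = { / }.
Union: FOLLOW(H) = { /, = }.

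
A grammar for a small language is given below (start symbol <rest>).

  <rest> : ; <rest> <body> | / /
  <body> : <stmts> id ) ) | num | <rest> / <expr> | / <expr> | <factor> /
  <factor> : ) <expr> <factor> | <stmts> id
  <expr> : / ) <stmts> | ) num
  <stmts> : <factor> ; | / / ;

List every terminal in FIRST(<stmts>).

From <stmts> : <factor> ;: add FIRST(<factor>) = { ), / }.
<stmts> : / / ; contributes {/}.
Union: FIRST(<stmts>) = { ), / }.

{ ), / }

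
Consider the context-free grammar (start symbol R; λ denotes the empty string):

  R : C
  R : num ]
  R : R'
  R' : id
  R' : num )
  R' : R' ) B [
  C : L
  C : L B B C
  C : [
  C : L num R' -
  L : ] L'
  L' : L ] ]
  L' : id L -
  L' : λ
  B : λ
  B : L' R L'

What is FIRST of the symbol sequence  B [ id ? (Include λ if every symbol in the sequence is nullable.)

Add FIRST(B)\{λ} = { [, ], id, num }; B is nullable, continue.
[ is a terminal; add {[} and stop.

{ [, ], id, num }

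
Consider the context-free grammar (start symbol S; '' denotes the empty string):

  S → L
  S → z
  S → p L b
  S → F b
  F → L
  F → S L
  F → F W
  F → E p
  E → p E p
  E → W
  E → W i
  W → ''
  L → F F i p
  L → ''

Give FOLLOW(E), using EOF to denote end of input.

{ p }

In F → E p: add FIRST(p) = { p }.
In E → p E p: add FIRST(p) = { p }.
Union: FOLLOW(E) = { p }.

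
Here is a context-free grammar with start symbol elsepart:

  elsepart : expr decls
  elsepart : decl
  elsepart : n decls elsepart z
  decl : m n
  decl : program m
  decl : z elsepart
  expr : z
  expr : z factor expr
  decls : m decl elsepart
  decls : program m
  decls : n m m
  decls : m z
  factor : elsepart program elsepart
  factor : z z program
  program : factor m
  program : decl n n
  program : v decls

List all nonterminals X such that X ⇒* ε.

No nonterminal has an empty production or an RHS whose symbols are all nullable.

{ } (none)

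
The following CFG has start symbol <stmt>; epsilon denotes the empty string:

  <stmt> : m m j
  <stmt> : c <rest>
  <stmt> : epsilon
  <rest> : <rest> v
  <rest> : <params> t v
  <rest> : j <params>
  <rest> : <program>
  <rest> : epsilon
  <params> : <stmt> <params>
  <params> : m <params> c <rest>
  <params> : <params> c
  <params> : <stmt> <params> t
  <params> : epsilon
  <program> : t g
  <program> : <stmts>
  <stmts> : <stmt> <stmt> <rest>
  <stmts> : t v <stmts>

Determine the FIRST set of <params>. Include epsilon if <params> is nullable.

From <params> : <stmt> <params>: <stmt>, <params> nullable, take FIRST(<stmt>) ∪ FIRST(<params>) = { c, m, t }; also epsilon since the whole RHS is nullable.
<params> : m <params> c <rest> contributes {m}.
From <params> : <params> c: <params> nullable, take FIRST(<params>) ∪ {c} = { c, m, t }.
From <params> : <stmt> <params> t: <stmt>, <params> nullable, take FIRST(<stmt>) ∪ FIRST(<params>) ∪ {t} = { c, m, t }.
<params> : epsilon contributes epsilon.
Union: FIRST(<params>) = { c, m, t, epsilon }.

{ c, m, t, epsilon }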